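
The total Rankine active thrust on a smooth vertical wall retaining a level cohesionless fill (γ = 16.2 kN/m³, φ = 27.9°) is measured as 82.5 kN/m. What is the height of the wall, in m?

K_a = 0.3625. P_a = ½ K_a γ H² ⇒ H = √(2P_a/(K_a γ)).
H = √(2×82.5/(0.3625×16.2)) = 5.301 m.

5.30 m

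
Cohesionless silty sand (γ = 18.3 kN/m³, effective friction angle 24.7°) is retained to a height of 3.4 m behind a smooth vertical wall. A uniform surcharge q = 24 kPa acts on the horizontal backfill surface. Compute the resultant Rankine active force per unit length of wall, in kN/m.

K_a = tan²(45° − φ/2) = 0.4106.
Soil triangle: ½ K_a γ H² = 0.5×0.4106×18.3×3.4² = 43.43 kN/m.
Surcharge rectangle: K_a q H = 0.4106×24×3.4 = 33.50 kN/m.
Total = 43.43 + 33.50 = 76.93 kN/m.

76.9 kN/m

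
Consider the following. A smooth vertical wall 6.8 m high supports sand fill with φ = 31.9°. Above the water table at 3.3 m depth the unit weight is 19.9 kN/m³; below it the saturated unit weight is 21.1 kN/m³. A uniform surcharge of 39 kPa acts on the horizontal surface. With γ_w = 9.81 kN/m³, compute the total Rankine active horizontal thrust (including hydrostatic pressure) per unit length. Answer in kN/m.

K_a = tan²(45° − φ/2) = 0.3085.
γ' = 21.1 − 9.81 = 11.29 kN/m³. h₂ = H − d_w = 3.5 m.
σ'_h: at surface K_a·q = 12.03; at WT K_a(q+γd_w) = 32.29; at base K_a(q+γd_w+γ'h₂) = 44.48 kPa.
P₁ = ½(12.03+32.29)×3.3 = 73.14; P₂ = ½(32.29+44.48)×3.5 = 134.4; P_w = ½γ_w h₂² = 60.09.
Total = 73.14+134.4+60.09 = 267.6 kN/m.

268 kN/m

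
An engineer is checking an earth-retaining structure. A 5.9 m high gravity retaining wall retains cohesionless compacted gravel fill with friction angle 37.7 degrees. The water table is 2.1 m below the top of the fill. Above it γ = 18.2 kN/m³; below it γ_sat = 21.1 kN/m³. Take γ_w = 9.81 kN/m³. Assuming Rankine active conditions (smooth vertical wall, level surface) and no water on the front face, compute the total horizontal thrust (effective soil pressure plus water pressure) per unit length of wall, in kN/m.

K_a = tan²(45° − φ/2) = 0.2411.
γ' = 21.1 − 9.81 = 11.29 kN/m³. Depth below WT = 3.8 m.
σ'_h at WT = K_a γ d_w = 9.213 kPa; at base = 9.213 + K_a γ' × 3.8 = 19.56 kPa.
P₁ (0–2.1 m) = ½×9.213×2.1 = 9.674. P₂ (2.1–5.9 m) = ½(9.213+19.56)×3.8 = 54.66.
P_w = ½ γ_w h₂² = 0.5×9.81×3.8² = 70.83. Total = 9.674+54.66+70.83 = 135.2 kN/m.

135 kN/m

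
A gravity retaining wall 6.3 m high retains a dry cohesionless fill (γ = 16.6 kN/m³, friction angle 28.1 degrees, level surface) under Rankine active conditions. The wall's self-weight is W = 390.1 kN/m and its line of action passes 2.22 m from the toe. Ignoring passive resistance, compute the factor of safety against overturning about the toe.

3.48

K_a = tan²(45° − 28.1°/2) = 0.3596.
P_a = ½K_aγH² = 0.5×0.3596×16.6×6.3² = 118.5 kN/m, acting at H/3 = 2.100 m above the base.
Overturning moment M_o = P_a × H/3 = 118.5 × 2.100 = 248.8.
Resisting moment M_r = W × 2.22 = 390.1 × 2.22 = 866.0.
FS_overturning = M_r/M_o = 866.0/248.8 = 3.481.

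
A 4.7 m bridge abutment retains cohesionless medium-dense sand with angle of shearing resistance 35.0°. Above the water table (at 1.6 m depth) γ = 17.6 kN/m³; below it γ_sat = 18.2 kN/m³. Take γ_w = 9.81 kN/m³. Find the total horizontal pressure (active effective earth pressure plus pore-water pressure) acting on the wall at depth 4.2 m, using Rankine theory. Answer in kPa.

K_a = (1 − sin φ)/(1 + sin φ) = 0.2710.
γ' = 18.2 − 9.81 = 8.390 kN/m³.
Effective vertical stress at 4.2 m: σ'_v = 17.6×1.6 + 8.390×2.60 = 49.97 kPa.
σ'_h = K_a σ'_v = 0.2710 × 49.97 = 13.54 kPa; u = γ_w × 2.60 = 25.51 kPa.
Total σ_h = 13.54 + 25.51 = 39.05 kPa.

39.0 kPa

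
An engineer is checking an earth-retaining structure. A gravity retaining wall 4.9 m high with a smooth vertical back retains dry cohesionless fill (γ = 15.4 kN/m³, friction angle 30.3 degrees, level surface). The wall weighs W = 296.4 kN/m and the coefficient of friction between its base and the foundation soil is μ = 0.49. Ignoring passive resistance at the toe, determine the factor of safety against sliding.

2.39

K_a = tan²(45° − 30.3°/2) = 0.3293.
P_a = ½K_aγH² = 0.5×0.3293×15.4×4.9² = 60.88 kN/m, acting at H/3 = 1.633 m above the base.
FS_sliding = μW / P_a = 0.49×296.4 / 60.88 = 2.385.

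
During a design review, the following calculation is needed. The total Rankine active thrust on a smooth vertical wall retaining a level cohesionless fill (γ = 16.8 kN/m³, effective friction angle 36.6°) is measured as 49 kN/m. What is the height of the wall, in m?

4.80 m

K_a = 0.2530. P_a = ½ K_a γ H² ⇒ H = √(2P_a/(K_a γ)).
H = √(2×49/(0.2530×16.8)) = 4.802 m.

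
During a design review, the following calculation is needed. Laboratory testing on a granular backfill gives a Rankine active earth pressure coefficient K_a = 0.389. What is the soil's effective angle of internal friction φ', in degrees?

K_a = tan²(45° − φ/2) ⇒ 45° − φ/2 = arctan(√0.389) = 31.95°.
φ = 2(45° − 31.95°) = 26.10°.

26.1°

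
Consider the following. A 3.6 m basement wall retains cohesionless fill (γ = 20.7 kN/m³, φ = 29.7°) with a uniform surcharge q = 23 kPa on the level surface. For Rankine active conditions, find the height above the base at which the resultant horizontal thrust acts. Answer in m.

K_a = 0.3374.
Triangular part P₁ = ½K_aγH² = 45.26 at H/3 = 1.200 m; rectangular part P₂ = K_a q H = 27.94 at H/2 = 1.800 m.
ȳ = (P₁·1.200 + P₂·1.800)/(P₁+P₂) = 1.429 m.

1.43 m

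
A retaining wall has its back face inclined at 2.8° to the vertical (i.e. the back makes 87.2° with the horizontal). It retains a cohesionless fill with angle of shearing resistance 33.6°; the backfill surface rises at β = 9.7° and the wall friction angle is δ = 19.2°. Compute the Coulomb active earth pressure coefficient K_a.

0.315

K_a = sin²(α+φ) / [sin²α · sin(α−δ) · (1 + √{sin(φ+δ)sin(φ−β) / (sin(α−δ)sin(α+β))})²].
With α = 87.2°, φ = 33.6°, δ = 19.2°, β = 9.7°: K_a = 0.3147.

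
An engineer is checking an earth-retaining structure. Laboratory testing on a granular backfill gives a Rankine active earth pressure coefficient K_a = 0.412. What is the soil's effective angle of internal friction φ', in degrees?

K_a = tan²(45° − φ/2) ⇒ 45° − φ/2 = arctan(√0.412) = 32.70°.
φ = 2(45° − 32.70°) = 24.61°.

24.6°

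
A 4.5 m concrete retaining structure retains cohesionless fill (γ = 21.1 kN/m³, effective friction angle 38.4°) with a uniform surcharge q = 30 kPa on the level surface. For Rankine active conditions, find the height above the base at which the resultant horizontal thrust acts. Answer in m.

1.79 m

K_a = 0.2337.
Triangular part P₁ = ½K_aγH² = 49.93 at H/3 = 1.500 m; rectangular part P₂ = K_a q H = 31.55 at H/2 = 2.250 m.
ȳ = (P₁·1.500 + P₂·2.250)/(P₁+P₂) = 1.790 m.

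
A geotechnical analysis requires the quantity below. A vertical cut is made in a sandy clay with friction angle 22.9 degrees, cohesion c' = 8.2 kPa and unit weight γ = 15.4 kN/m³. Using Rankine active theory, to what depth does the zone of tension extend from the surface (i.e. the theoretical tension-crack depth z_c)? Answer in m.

1.61 m

K_a = tan²(45° − 22.9°/2) = 0.4398; √K_a = 0.6631.
The active pressure is zero where K_a γ z = 2c√K_a, so z_c = 2c/(γ√K_a) = 2×8.2/(15.4×0.6631) = 1.606 m.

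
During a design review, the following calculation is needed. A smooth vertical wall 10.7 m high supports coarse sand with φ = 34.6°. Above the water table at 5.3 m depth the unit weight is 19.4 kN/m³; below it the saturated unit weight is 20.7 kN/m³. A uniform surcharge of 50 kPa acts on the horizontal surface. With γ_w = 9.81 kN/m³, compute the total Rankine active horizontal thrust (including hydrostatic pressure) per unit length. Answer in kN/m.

K_a = tan²(45° − φ/2) = 0.2756.
γ' = 20.7 − 9.81 = 10.89 kN/m³. h₂ = H − d_w = 5.4 m.
σ'_h: at surface K_a·q = 13.78; at WT K_a(q+γd_w) = 42.12; at base K_a(q+γd_w+γ'h₂) = 58.33 kPa.
P₁ = ½(13.78+42.12)×5.3 = 148.1; P₂ = ½(42.12+58.33)×5.4 = 271.2; P_w = ½γ_w h₂² = 143.0.
Total = 148.1+271.2+143.0 = 562.4 kN/m.

562 kN/m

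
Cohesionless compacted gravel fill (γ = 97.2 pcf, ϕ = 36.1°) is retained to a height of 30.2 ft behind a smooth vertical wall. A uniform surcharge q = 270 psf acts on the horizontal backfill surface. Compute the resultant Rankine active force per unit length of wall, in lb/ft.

K_a = tan²(45° − φ/2) = 0.2585.
Soil triangle: ½ K_a γ H² = 0.5×0.2585×97.2×30.2² = 11460 lb/ft.
Surcharge rectangle: K_a q H = 0.2585×270×30.2 = 2108 lb/ft.
Total = 11460 + 2108 = 13570 lb/ft.

13600 lb/ft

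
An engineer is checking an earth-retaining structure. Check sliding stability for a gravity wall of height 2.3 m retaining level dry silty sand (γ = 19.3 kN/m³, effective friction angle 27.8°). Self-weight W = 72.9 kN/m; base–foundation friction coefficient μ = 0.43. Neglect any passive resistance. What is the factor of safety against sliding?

1.69

K_a = tan²(45° − 27.8°/2) = 0.3639.
P_a = ½K_aγH² = 0.5×0.3639×19.3×2.3² = 18.58 kN/m, acting at H/3 = 0.7667 m above the base.
FS_sliding = μW / P_a = 0.43×72.9 / 18.58 = 1.687.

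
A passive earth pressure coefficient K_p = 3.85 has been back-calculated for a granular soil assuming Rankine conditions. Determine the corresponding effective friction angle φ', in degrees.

36.0°

K_p = (1+sin φ)/(1−sin φ) ⇒ sin φ = (K_p − 1)/(K_p + 1) = 0.5876.
φ = arcsin(0.5876) = 35.99°.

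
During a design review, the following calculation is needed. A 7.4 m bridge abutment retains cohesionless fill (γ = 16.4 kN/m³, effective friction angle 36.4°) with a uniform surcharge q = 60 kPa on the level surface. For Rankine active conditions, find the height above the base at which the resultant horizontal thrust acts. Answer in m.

3.08 m

K_a = 0.2552.
Triangular part P₁ = ½K_aγH² = 114.6 at H/3 = 2.467 m; rectangular part P₂ = K_a q H = 113.3 at H/2 = 3.700 m.
ȳ = (P₁·2.467 + P₂·3.700)/(P₁+P₂) = 3.080 m.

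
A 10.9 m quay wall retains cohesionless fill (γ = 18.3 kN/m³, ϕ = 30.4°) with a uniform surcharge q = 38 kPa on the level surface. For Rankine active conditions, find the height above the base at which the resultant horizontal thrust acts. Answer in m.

K_a = 0.3280.
Triangular part P₁ = ½K_aγH² = 356.6 at H/3 = 3.633 m; rectangular part P₂ = K_a q H = 135.9 at H/2 = 5.450 m.
ȳ = (P₁·3.633 + P₂·5.450)/(P₁+P₂) = 4.135 m.

4.13 m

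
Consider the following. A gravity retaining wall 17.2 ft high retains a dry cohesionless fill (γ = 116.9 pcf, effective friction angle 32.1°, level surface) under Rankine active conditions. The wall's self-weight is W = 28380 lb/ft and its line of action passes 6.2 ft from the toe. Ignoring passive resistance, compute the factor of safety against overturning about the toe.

5.80

K_a = tan²(45° − 32.1°/2) = 0.3060.
P_a = ½K_aγH² = 0.5×0.3060×116.9×17.2² = 5291 lb/ft, acting at H/3 = 5.733 ft above the base.
Overturning moment M_o = P_a × H/3 = 5291 × 5.733 = 30340.
Resisting moment M_r = W × 6.2 = 28380 × 6.2 = 176000.
FS_overturning = M_r/M_o = 176000/30340 = 5.800.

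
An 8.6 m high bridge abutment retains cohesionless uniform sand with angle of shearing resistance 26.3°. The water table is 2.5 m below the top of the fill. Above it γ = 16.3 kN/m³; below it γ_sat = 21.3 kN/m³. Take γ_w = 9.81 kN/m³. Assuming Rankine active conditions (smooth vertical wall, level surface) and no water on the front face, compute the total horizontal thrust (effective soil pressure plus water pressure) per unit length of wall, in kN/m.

381 kN/m

K_a = tan²(45° − φ/2) = 0.3859.
γ' = 21.3 − 9.81 = 11.49 kN/m³. Depth below WT = 6.1 m.
σ'_h at WT = K_a γ d_w = 15.73 kPa; at base = 15.73 + K_a γ' × 6.1 = 42.78 kPa.
P₁ (0–2.5 m) = ½×15.73×2.5 = 19.66. P₂ (2.5–8.6 m) = ½(15.73+42.78)×6.1 = 178.4.
P_w = ½ γ_w h₂² = 0.5×9.81×6.1² = 182.5. Total = 19.66+178.4+182.5 = 380.6 kN/m.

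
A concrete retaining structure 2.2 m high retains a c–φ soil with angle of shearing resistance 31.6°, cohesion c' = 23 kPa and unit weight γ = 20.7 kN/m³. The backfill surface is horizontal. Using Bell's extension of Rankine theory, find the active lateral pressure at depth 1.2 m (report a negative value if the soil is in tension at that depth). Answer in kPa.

K_a = (1 − sin φ)/(1 + sin φ) = 0.3123.
σ_a = K_a γ z − 2c√K_a = 0.3123×20.7×1.2 − 2×23×0.5589 = -17.95 kPa.

-17.9 kPa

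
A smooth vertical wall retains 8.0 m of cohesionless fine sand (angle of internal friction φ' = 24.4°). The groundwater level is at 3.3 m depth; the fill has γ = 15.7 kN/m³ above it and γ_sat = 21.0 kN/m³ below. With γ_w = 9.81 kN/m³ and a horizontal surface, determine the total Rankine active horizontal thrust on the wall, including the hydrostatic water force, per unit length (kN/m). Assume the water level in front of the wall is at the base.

296 kN/m

K_a = tan²(45° − φ/2) = 0.4153.
γ' = 21.0 − 9.81 = 11.19 kN/m³. Depth below WT = 4.7 m.
σ'_h at WT = K_a γ d_w = 21.52 kPa; at base = 21.52 + K_a γ' × 4.7 = 43.36 kPa.
P₁ (0–3.3 m) = ½×21.52×3.3 = 35.50. P₂ (3.3–8.0 m) = ½(21.52+43.36)×4.7 = 152.5.
P_w = ½ γ_w h₂² = 0.5×9.81×4.7² = 108.4. Total = 35.50+152.5+108.4 = 296.3 kN/m.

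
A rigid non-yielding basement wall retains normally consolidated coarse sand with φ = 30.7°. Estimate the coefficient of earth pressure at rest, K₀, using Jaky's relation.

K₀ = 1 − sin φ' = 1 − sin 30.7° = 0.4895.

0.489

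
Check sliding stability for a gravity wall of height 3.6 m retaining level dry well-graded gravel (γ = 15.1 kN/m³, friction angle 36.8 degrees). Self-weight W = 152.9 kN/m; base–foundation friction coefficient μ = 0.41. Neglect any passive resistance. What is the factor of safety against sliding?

K_a = tan²(45° − 36.8°/2) = 0.2508.
P_a = ½K_aγH² = 0.5×0.2508×15.1×3.6² = 24.54 kN/m, acting at H/3 = 1.200 m above the base.
FS_sliding = μW / P_a = 0.41×152.9 / 24.54 = 2.555.

2.55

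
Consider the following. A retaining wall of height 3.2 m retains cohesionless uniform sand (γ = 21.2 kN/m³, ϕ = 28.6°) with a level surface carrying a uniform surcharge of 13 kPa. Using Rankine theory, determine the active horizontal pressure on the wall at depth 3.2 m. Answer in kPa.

K_a = (1 − sin φ)/(1 + sin φ) = 0.3525.
σ_v = γz + q = 21.2 × 3.2 + 13 = 80.84 kPa.
σ_h = K_a σ_v = 0.3525 × 80.84 = 28.50 kPa.

28.5 kPa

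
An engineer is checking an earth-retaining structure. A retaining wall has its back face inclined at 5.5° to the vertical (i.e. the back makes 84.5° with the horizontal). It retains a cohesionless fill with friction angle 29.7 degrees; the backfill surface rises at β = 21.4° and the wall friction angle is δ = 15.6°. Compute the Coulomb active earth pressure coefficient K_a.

K_a = sin²(α+φ) / [sin²α · sin(α−δ) · (1 + √{sin(φ+δ)sin(φ−β) / (sin(α−δ)sin(α+β))})²].
With α = 84.5°, φ = 29.7°, δ = 15.6°, β = 21.4°: K_a = 0.5026.

0.503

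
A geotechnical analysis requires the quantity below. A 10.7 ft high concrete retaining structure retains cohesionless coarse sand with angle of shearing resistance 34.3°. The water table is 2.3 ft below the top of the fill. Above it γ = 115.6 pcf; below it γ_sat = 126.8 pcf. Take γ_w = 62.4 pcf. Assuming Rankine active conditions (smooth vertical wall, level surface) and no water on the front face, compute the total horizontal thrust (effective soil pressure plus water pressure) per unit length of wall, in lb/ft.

3540 lb/ft

K_a = tan²(45° − φ/2) = 0.2792.
γ' = 126.8 − 62.4 = 64.40 pcf. Depth below WT = 8.4 ft.
σ'_h at WT = K_a γ d_w = 74.22 psf; at base = 74.22 + K_a γ' × 8.4 = 225.2 psf.
P₁ (0–2.3 ft) = ½×74.22×2.3 = 85.36. P₂ (2.3–10.7 ft) = ½(74.22+225.2)×8.4 = 1258.
P_w = ½ γ_w h₂² = 0.5×62.4×8.4² = 2201. Total = 85.36+1258+2201 = 3545 lb/ft.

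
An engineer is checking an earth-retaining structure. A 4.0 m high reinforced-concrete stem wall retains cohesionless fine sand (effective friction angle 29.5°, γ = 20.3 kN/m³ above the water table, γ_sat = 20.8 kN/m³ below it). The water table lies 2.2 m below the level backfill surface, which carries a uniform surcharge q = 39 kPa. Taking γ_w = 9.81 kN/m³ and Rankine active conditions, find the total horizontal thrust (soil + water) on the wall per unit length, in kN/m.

119 kN/m

K_a = tan²(45° − φ/2) = 0.3401.
γ' = 20.8 − 9.81 = 10.99 kN/m³. h₂ = H − d_w = 1.8 m.
σ'_h: at surface K_a·q = 13.26; at WT K_a(q+γd_w) = 28.45; at base K_a(q+γd_w+γ'h₂) = 35.18 kPa.
P₁ = ½(13.26+28.45)×2.2 = 45.89; P₂ = ½(28.45+35.18)×1.8 = 57.27; P_w = ½γ_w h₂² = 15.89.
Total = 45.89+57.27+15.89 = 119.1 kN/m.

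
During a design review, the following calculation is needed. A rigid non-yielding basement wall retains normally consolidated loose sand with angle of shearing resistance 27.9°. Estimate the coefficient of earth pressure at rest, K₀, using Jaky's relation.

K₀ = 1 − sin φ' = 1 − sin 27.9° = 0.5321.

0.532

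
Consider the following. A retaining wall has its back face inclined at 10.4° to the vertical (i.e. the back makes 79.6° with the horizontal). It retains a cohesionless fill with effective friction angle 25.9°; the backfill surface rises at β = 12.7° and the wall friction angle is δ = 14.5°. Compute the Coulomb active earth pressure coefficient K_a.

K_a = sin²(α+φ) / [sin²α · sin(α−δ) · (1 + √{sin(φ+δ)sin(φ−β) / (sin(α−δ)sin(α+β))})²].
With α = 79.6°, φ = 25.9°, δ = 14.5°, β = 12.7°: K_a = 0.5368.

0.537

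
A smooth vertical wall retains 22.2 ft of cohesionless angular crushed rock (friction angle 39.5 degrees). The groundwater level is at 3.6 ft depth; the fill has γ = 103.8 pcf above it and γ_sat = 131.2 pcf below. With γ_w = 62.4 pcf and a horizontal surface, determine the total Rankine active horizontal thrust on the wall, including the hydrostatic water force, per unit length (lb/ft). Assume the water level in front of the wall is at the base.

15100 lb/ft

K_a = tan²(45° − φ/2) = 0.2224.
γ' = 131.2 − 62.4 = 68.80 pcf. Depth below WT = 18.6 ft.
σ'_h at WT = K_a γ d_w = 83.12 psf; at base = 83.12 + K_a γ' × 18.6 = 367.8 psf.
P₁ (0–3.6 ft) = ½×83.12×3.6 = 149.6. P₂ (3.6–22.2 ft) = ½(83.12+367.8)×18.6 = 4193.
P_w = ½ γ_w h₂² = 0.5×62.4×18.6² = 10790. Total = 149.6+4193+10790 = 15140 lb/ft.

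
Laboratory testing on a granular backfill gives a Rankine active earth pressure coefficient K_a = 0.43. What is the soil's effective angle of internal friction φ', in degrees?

23.5°

K_a = tan²(45° − φ/2) ⇒ 45° − φ/2 = arctan(√0.43) = 33.25°.
φ = 2(45° − 33.25°) = 23.49°.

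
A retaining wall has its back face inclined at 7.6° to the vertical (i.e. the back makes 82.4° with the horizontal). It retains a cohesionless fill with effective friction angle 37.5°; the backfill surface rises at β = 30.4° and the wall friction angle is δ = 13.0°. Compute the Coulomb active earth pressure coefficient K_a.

K_a = sin²(α+φ) / [sin²α · sin(α−δ) · (1 + √{sin(φ+δ)sin(φ−β) / (sin(α−δ)sin(α+β))})²].
With α = 82.4°, φ = 37.5°, δ = 13.0°, β = 30.4°: K_a = 0.4602.

0.460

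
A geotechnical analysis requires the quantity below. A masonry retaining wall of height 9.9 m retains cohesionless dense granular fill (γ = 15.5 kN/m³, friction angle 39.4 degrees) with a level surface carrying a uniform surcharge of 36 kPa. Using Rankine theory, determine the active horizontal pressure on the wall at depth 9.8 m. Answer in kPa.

K_a = (1 − sin φ)/(1 + sin φ) = 0.2234.
σ_v = γz + q = 15.5 × 9.8 + 36 = 187.9 kPa.
σ_h = K_a σ_v = 0.2234 × 187.9 = 41.98 kPa.

42.0 kPa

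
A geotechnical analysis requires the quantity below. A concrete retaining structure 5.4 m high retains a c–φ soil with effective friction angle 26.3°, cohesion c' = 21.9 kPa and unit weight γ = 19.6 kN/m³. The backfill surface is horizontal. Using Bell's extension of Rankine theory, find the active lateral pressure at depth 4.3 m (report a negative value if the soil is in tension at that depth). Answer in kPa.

5.32 kPa

K_a = (1 − sin φ)/(1 + sin φ) = 0.3859.
σ_a = K_a γ z − 2c√K_a = 0.3859×19.6×4.3 − 2×21.9×0.6212 = 5.316 kPa.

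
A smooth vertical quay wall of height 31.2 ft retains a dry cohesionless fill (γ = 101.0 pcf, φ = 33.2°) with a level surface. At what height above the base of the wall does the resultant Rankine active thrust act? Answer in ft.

10.4 ft

K_a = 0.2924.
The pressure distribution is triangular, so the resultant acts at H/3 above the base = 31.2/3 = 10.40 ft.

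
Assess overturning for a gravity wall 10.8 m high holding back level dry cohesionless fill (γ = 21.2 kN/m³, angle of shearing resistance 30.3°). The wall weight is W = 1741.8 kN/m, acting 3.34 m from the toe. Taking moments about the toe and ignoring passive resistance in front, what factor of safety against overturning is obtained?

K_a = tan²(45° − 30.3°/2) = 0.3293.
P_a = ½K_aγH² = 0.5×0.3293×21.2×10.8² = 407.2 kN/m, acting at H/3 = 3.600 m above the base.
Overturning moment M_o = P_a × H/3 = 407.2 × 3.600 = 1466.
Resisting moment M_r = W × 3.34 = 1741.8 × 3.34 = 5818.
FS_overturning = M_r/M_o = 5818/1466 = 3.969.

3.97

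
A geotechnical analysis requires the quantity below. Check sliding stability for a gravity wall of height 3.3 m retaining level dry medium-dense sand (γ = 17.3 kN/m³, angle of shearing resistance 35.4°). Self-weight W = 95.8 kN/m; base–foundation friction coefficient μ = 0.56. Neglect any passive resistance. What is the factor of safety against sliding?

2.14

K_a = tan²(45° − 35.4°/2) = 0.2664.
P_a = ½K_aγH² = 0.5×0.2664×17.3×3.3² = 25.09 kN/m, acting at H/3 = 1.100 m above the base.
FS_sliding = μW / P_a = 0.56×95.8 / 25.09 = 2.138.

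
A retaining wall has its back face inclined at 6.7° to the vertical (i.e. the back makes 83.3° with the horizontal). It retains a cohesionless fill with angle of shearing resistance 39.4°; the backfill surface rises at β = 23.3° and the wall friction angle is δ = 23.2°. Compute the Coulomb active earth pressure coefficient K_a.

0.347

K_a = sin²(α+φ) / [sin²α · sin(α−δ) · (1 + √{sin(φ+δ)sin(φ−β) / (sin(α−δ)sin(α+β))})²].
With α = 83.3°, φ = 39.4°, δ = 23.2°, β = 23.3°: K_a = 0.3472.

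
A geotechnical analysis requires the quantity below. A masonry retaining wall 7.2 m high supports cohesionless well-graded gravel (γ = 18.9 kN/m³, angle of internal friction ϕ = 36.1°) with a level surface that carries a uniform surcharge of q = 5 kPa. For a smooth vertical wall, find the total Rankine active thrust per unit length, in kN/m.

136 kN/m

K_a = tan²(45° − φ/2) = 0.2585.
Soil triangle: ½ K_a γ H² = 0.5×0.2585×18.9×7.2² = 126.6 kN/m.
Surcharge rectangle: K_a q H = 0.2585×5×7.2 = 9.306 kN/m.
Total = 126.6 + 9.306 = 135.9 kN/m.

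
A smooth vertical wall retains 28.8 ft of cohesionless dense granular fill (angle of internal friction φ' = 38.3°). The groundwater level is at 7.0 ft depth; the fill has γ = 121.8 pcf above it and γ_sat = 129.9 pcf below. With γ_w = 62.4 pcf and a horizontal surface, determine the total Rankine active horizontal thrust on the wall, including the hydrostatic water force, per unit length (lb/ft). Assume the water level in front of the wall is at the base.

K_a = tan²(45° − φ/2) = 0.2347.
γ' = 129.9 − 62.4 = 67.50 pcf. Depth below WT = 21.8 ft.
σ'_h at WT = K_a γ d_w = 200.1 psf; at base = 200.1 + K_a γ' × 21.8 = 545.6 psf.
P₁ (0–7.0 ft) = ½×200.1×7.0 = 700.5. P₂ (7.0–28.8 ft) = ½(200.1+545.6)×21.8 = 8128.
P_w = ½ γ_w h₂² = 0.5×62.4×21.8² = 14830. Total = 700.5+8128+14830 = 23660 lb/ft.

23700 lb/ft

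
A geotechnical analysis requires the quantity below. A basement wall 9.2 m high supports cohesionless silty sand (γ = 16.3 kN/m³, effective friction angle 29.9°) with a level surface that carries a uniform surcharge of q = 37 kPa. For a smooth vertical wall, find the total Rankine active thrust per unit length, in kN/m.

K_a = tan²(45° − φ/2) = 0.3347.
Soil triangle: ½ K_a γ H² = 0.5×0.3347×16.3×9.2² = 230.9 kN/m.
Surcharge rectangle: K_a q H = 0.3347×37×9.2 = 113.9 kN/m.
Total = 230.9 + 113.9 = 344.8 kN/m.

345 kN/m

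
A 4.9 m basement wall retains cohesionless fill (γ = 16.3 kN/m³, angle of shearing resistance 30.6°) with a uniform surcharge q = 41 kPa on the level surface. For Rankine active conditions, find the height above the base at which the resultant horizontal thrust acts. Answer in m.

2.05 m

K_a = 0.3253.
Triangular part P₁ = ½K_aγH² = 63.66 at H/3 = 1.633 m; rectangular part P₂ = K_a q H = 65.36 at H/2 = 2.450 m.
ȳ = (P₁·1.633 + P₂·2.450)/(P₁+P₂) = 2.047 m.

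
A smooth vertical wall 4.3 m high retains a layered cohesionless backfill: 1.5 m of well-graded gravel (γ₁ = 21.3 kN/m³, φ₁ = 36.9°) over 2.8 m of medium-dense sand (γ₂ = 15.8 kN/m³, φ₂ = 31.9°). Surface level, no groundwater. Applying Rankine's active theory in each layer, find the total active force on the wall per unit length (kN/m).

K_a1 = tan²(45°−36.9°/2) = 0.2497; K_a2 = tan²(45°−31.9°/2) = 0.3085.
Layer 1: σ at base = K_a1 γ₁ h₁ = 7.977 kPa; P₁ = ½×7.977×1.5 = 5.983.
Layer 2: σ_v at top = γ₁h₁ = 31.95; σ_h top = K_a2×31.95 = 9.857; σ_h base = K_a2×(31.95+15.8×2.8) = 23.51.
P₂ = ½(9.857+23.51)×2.8 = 46.71. Total P_a = 5.983+46.71 = 52.69 kN/m.

52.7 kN/m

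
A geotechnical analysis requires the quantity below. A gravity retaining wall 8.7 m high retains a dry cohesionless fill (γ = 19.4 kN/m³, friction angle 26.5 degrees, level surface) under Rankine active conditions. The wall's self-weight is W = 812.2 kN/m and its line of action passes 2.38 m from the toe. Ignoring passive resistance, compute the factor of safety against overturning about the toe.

K_a = tan²(45° − 26.5°/2) = 0.3829.
P_a = ½K_aγH² = 0.5×0.3829×19.4×8.7² = 281.1 kN/m, acting at H/3 = 2.900 m above the base.
Overturning moment M_o = P_a × H/3 = 281.1 × 2.900 = 815.3.
Resisting moment M_r = W × 2.38 = 812.2 × 2.38 = 1933.
FS_overturning = M_r/M_o = 1933/815.3 = 2.371.

2.37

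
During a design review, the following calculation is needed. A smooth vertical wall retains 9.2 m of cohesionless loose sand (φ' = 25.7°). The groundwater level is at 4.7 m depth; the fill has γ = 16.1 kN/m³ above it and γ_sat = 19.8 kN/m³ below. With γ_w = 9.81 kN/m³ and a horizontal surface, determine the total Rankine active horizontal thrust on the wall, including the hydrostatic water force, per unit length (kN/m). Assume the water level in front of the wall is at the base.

344 kN/m

K_a = tan²(45° − φ/2) = 0.3950.
γ' = 19.8 − 9.81 = 9.990 kN/m³. Depth below WT = 4.5 m.
σ'_h at WT = K_a γ d_w = 29.89 kPa; at base = 29.89 + K_a γ' × 4.5 = 47.65 kPa.
P₁ (0–4.7 m) = ½×29.89×4.7 = 70.25. P₂ (4.7–9.2 m) = ½(29.89+47.65)×4.5 = 174.5.
P_w = ½ γ_w h₂² = 0.5×9.81×4.5² = 99.33. Total = 70.25+174.5+99.33 = 344.0 kN/m.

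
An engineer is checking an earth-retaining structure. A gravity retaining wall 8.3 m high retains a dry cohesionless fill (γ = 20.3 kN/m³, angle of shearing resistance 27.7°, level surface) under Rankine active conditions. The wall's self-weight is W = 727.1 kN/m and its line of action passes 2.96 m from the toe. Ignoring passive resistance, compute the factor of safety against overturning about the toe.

K_a = tan²(45° − 27.7°/2) = 0.3653.
P_a = ½K_aγH² = 0.5×0.3653×20.3×8.3² = 255.5 kN/m, acting at H/3 = 2.767 m above the base.
Overturning moment M_o = P_a × H/3 = 255.5 × 2.767 = 706.8.
Resisting moment M_r = W × 2.96 = 727.1 × 2.96 = 2152.
FS_overturning = M_r/M_o = 2152/706.8 = 3.045.

3.05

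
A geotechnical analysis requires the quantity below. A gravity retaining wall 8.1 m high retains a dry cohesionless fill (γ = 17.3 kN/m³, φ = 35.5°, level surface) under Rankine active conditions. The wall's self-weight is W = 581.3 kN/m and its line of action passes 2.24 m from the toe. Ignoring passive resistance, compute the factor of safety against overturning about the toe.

3.20

K_a = tan²(45° − 35.5°/2) = 0.2653.
P_a = ½K_aγH² = 0.5×0.2653×17.3×8.1² = 150.5 kN/m, acting at H/3 = 2.700 m above the base.
Overturning moment M_o = P_a × H/3 = 150.5 × 2.700 = 406.5.
Resisting moment M_r = W × 2.24 = 581.3 × 2.24 = 1302.
FS_overturning = M_r/M_o = 1302/406.5 = 3.204.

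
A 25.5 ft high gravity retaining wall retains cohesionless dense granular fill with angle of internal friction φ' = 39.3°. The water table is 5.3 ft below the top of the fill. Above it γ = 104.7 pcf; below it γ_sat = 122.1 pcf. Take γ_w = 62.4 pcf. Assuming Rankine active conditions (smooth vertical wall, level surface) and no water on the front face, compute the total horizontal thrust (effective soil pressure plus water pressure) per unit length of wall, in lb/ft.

18300 lb/ft

K_a = tan²(45° − φ/2) = 0.2245.
γ' = 122.1 − 62.4 = 59.70 pcf. Depth below WT = 20.2 ft.
σ'_h at WT = K_a γ d_w = 124.6 psf; at base = 124.6 + K_a γ' × 20.2 = 395.2 psf.
P₁ (0–5.3 ft) = ½×124.6×5.3 = 330.1. P₂ (5.3–25.5 ft) = ½(124.6+395.2)×20.2 = 5250.
P_w = ½ γ_w h₂² = 0.5×62.4×20.2² = 12730. Total = 330.1+5250+12730 = 18310 lb/ft.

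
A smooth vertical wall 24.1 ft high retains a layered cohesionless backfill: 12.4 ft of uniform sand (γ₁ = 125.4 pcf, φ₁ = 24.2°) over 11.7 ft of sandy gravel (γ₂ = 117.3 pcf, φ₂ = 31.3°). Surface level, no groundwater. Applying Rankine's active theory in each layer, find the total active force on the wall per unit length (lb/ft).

12300 lb/ft

K_a1 = tan²(45°−24.2°/2) = 0.4185; K_a2 = tan²(45°−31.3°/2) = 0.3162.
Layer 1: σ at base = K_a1 γ₁ h₁ = 650.8 psf; P₁ = ½×650.8×12.4 = 4035.
Layer 2: σ_v at top = γ₁h₁ = 1555; σ_h top = K_a2×1555 = 491.7; σ_h base = K_a2×(1555+117.3×11.7) = 925.7.
P₂ = ½(491.7+925.7)×11.7 = 8291. Total P_a = 4035+8291 = 12330 lb/ft.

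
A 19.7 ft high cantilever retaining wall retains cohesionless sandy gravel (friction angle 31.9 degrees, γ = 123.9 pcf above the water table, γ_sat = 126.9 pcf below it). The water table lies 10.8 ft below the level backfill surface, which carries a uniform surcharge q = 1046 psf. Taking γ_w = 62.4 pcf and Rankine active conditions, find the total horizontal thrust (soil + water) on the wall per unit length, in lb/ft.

15500 lb/ft

K_a = tan²(45° − φ/2) = 0.3085.
γ' = 126.9 − 62.4 = 64.50 pcf. h₂ = H − d_w = 8.9 ft.
σ'_h: at surface K_a·q = 322.7; at WT K_a(q+γd_w) = 735.6; at base K_a(q+γd_w+γ'h₂) = 912.7 psf.
P₁ = ½(322.7+735.6)×10.8 = 5715; P₂ = ½(735.6+912.7)×8.9 = 7335; P_w = ½γ_w h₂² = 2471.
Total = 5715+7335+2471 = 15520 lb/ft.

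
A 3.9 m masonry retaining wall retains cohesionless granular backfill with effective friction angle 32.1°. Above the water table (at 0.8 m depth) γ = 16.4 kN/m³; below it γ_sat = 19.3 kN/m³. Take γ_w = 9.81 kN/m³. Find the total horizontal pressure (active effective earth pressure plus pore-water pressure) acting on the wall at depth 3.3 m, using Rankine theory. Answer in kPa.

35.8 kPa

K_a = (1 − sin φ)/(1 + sin φ) = 0.3060.
γ' = 19.3 − 9.81 = 9.490 kN/m³.
Effective vertical stress at 3.3 m: σ'_v = 16.4×0.8 + 9.490×2.50 = 36.84 kPa.
σ'_h = K_a σ'_v = 0.3060 × 36.84 = 11.27 kPa; u = γ_w × 2.50 = 24.53 kPa.
Total σ_h = 11.27 + 24.53 = 35.80 kPa.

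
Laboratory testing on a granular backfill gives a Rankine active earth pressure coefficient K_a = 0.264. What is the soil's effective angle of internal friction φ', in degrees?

K_a = tan²(45° − φ/2) ⇒ 45° − φ/2 = arctan(√0.264) = 27.19°.
φ = 2(45° − 27.19°) = 35.61°.

35.6°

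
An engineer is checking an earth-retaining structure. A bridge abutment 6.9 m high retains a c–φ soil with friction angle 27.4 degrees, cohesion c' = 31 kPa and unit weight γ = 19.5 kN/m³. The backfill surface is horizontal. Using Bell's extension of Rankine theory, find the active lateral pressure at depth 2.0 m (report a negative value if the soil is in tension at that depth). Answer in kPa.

-23.3 kPa

K_a = (1 − sin φ)/(1 + sin φ) = 0.3697.
σ_a = K_a γ z − 2c√K_a = 0.3697×19.5×2.0 − 2×31×0.6080 = -23.28 kPa.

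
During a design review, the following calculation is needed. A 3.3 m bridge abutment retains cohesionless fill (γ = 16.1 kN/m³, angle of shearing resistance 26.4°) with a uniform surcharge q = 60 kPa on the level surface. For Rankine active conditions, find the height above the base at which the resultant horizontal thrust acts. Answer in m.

1.48 m

K_a = 0.3844.
Triangular part P₁ = ½K_aγH² = 33.70 at H/3 = 1.100 m; rectangular part P₂ = K_a q H = 76.12 at H/2 = 1.650 m.
ȳ = (P₁·1.100 + P₂·1.650)/(P₁+P₂) = 1.481 m.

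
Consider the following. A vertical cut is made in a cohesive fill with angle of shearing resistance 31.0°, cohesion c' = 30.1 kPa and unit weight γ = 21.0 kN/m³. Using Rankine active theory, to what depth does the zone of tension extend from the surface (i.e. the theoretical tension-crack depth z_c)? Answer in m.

K_a = tan²(45° − 31.0°/2) = 0.3201; √K_a = 0.5658.
The active pressure is zero where K_a γ z = 2c√K_a, so z_c = 2c/(γ√K_a) = 2×30.1/(21.0×0.5658) = 5.067 m.

5.07 m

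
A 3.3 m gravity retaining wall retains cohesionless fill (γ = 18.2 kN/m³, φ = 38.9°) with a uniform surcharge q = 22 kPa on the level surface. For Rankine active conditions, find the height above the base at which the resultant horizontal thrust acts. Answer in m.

K_a = 0.2285.
Triangular part P₁ = ½K_aγH² = 22.65 at H/3 = 1.100 m; rectangular part P₂ = K_a q H = 16.59 at H/2 = 1.650 m.
ȳ = (P₁·1.100 + P₂·1.650)/(P₁+P₂) = 1.333 m.

1.33 m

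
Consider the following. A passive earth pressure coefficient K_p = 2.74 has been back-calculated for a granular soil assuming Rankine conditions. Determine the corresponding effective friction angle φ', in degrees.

27.7°

K_p = (1+sin φ)/(1−sin φ) ⇒ sin φ = (K_p − 1)/(K_p + 1) = 0.4652.
φ = arcsin(0.4652) = 27.73°.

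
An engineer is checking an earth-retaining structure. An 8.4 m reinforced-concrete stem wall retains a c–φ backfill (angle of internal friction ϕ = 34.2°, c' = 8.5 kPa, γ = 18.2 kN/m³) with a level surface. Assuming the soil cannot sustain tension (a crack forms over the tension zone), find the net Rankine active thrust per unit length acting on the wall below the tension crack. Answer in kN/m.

112 kN/m

K_a = 0.2803; √K_a = 0.5295.
Tension-crack depth z_c = 2c/(γ√K_a) = 2×8.5/(18.2×0.5295) = 1.764 m.
σ_a at base = K_a γ H − 2c√K_a = 0.2803×18.2×8.4 − 2×8.5×0.5295 = 33.86 kPa.
P_a = ½ × 33.86 × (H − z_c) = 0.5×33.86×6.636 = 112.3 kN/m.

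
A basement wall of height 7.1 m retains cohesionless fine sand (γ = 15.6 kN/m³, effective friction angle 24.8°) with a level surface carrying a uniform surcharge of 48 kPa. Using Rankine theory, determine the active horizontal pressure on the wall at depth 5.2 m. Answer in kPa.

52.8 kPa

K_a = (1 − sin φ)/(1 + sin φ) = 0.4090.
σ_v = γz + q = 15.6 × 5.2 + 48 = 129.1 kPa.
σ_h = K_a σ_v = 0.4090 × 129.1 = 52.81 kPa.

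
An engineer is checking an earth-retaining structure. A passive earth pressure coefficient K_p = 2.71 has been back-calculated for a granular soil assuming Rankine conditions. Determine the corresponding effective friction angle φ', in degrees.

K_p = (1+sin φ)/(1−sin φ) ⇒ sin φ = (K_p − 1)/(K_p + 1) = 0.4609.
φ = arcsin(0.4609) = 27.45°.

27.4°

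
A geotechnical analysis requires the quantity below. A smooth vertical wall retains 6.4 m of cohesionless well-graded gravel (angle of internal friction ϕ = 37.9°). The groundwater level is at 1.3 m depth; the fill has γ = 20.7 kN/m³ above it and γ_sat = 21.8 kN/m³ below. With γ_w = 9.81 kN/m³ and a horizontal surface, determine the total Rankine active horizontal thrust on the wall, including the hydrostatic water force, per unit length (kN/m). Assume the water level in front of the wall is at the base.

202 kN/m

K_a = tan²(45° − φ/2) = 0.2389.
γ' = 21.8 − 9.81 = 11.99 kN/m³. Depth below WT = 5.1 m.
σ'_h at WT = K_a γ d_w = 6.430 kPa; at base = 6.430 + K_a γ' × 5.1 = 21.04 kPa.
P₁ (0–1.3 m) = ½×6.430×1.3 = 4.179. P₂ (1.3–6.4 m) = ½(6.430+21.04)×5.1 = 70.05.
P_w = ½ γ_w h₂² = 0.5×9.81×5.1² = 127.6. Total = 4.179+70.05+127.6 = 201.8 kN/m.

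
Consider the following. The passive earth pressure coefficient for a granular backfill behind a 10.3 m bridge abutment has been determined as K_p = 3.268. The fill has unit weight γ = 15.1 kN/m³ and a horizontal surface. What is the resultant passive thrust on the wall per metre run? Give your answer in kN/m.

P = ½ K_p γ H² = 0.5 × 3.268 × 15.1 × 10.3² = 2618 kN/m.

2620 kN/m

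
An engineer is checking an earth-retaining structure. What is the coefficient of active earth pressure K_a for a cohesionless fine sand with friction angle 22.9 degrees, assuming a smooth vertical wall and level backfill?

0.440

K_a = (1 − sin φ)/(1 + sin φ) = (1 − sin 22.9°)/(1 + sin 22.9°) = 0.4398.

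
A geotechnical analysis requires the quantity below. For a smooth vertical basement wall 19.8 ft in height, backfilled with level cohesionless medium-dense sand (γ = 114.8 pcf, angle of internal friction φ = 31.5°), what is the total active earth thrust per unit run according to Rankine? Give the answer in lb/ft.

7060 lb/ft

K_a = tan²(45° − φ/2) = 0.3136.
P_a = ½ K_a γ H² = 0.5 × 0.3136 × 114.8 × 19.8² = 7058 lb/ft.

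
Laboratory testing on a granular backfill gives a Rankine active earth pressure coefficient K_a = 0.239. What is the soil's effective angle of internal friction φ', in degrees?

37.9°

K_a = tan²(45° − φ/2) ⇒ 45° − φ/2 = arctan(√0.239) = 26.05°.
φ = 2(45° − 26.05°) = 37.89°.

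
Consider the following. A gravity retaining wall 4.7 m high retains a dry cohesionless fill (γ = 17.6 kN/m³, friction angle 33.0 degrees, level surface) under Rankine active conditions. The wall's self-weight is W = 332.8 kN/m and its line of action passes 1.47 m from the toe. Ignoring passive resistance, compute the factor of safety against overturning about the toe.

K_a = tan²(45° − 33.0°/2) = 0.2948.
P_a = ½K_aγH² = 0.5×0.2948×17.6×4.7² = 57.31 kN/m, acting at H/3 = 1.567 m above the base.
Overturning moment M_o = P_a × H/3 = 57.31 × 1.567 = 89.78.
Resisting moment M_r = W × 1.47 = 332.8 × 1.47 = 489.2.
FS_overturning = M_r/M_o = 489.2/89.78 = 5.449.

5.45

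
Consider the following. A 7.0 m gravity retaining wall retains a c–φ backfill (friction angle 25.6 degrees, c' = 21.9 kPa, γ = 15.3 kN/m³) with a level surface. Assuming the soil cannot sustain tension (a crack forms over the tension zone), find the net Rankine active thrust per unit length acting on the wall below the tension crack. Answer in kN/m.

18.3 kN/m

K_a = 0.3966; √K_a = 0.6297.
Tension-crack depth z_c = 2c/(γ√K_a) = 2×21.9/(15.3×0.6297) = 4.546 m.
σ_a at base = K_a γ H − 2c√K_a = 0.3966×15.3×7.0 − 2×21.9×0.6297 = 14.89 kPa.
P_a = ½ × 14.89 × (H − z_c) = 0.5×14.89×2.454 = 18.27 kN/m.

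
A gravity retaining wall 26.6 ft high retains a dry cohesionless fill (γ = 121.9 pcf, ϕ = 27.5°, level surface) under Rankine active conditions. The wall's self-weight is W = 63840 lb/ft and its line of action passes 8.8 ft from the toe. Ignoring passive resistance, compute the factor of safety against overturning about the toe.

K_a = tan²(45° − 27.5°/2) = 0.3682.
P_a = ½K_aγH² = 0.5×0.3682×121.9×26.6² = 15880 lb/ft, acting at H/3 = 8.867 ft above the base.
Overturning moment M_o = P_a × H/3 = 15880 × 8.867 = 140800.
Resisting moment M_r = W × 8.8 = 63840 × 8.8 = 561800.
FS_overturning = M_r/M_o = 561800/140800 = 3.990.

3.99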